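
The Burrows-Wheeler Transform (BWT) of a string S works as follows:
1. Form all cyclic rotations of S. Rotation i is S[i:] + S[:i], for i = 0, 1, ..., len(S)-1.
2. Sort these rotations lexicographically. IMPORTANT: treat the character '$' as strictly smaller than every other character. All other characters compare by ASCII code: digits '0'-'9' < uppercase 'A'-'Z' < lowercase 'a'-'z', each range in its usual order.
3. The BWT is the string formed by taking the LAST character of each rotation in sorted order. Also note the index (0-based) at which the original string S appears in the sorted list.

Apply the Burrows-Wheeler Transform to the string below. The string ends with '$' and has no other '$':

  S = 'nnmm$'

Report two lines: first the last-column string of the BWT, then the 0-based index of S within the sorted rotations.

Answer: mmnn$
4

Derivation:
All 5 rotations (rotation i = S[i:]+S[:i]):
  rot[0] = nnmm$
  rot[1] = nmm$n
  rot[2] = mm$nn
  rot[3] = m$nnm
  rot[4] = $nnmm
Sorted (with $ < everything):
  sorted[0] = $nnmm  (last char: 'm')
  sorted[1] = m$nnm  (last char: 'm')
  sorted[2] = mm$nn  (last char: 'n')
  sorted[3] = nmm$n  (last char: 'n')
  sorted[4] = nnmm$  (last char: '$')
Last column: mmnn$
Original string S is at sorted index 4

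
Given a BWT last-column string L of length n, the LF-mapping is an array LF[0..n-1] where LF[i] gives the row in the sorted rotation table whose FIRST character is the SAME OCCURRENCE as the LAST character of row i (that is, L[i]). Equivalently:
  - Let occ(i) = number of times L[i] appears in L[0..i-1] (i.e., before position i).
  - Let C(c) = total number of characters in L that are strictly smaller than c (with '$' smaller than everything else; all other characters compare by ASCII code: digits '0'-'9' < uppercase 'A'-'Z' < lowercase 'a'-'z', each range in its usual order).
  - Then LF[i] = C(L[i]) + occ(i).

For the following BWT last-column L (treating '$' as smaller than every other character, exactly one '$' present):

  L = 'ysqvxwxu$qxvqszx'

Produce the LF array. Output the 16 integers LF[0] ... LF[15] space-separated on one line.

Char counts: '$':1, 'q':3, 's':2, 'u':1, 'v':2, 'w':1, 'x':4, 'y':1, 'z':1
C (first-col start): C('$')=0, C('q')=1, C('s')=4, C('u')=6, C('v')=7, C('w')=9, C('x')=10, C('y')=14, C('z')=15
L[0]='y': occ=0, LF[0]=C('y')+0=14+0=14
L[1]='s': occ=0, LF[1]=C('s')+0=4+0=4
L[2]='q': occ=0, LF[2]=C('q')+0=1+0=1
L[3]='v': occ=0, LF[3]=C('v')+0=7+0=7
L[4]='x': occ=0, LF[4]=C('x')+0=10+0=10
L[5]='w': occ=0, LF[5]=C('w')+0=9+0=9
L[6]='x': occ=1, LF[6]=C('x')+1=10+1=11
L[7]='u': occ=0, LF[7]=C('u')+0=6+0=6
L[8]='$': occ=0, LF[8]=C('$')+0=0+0=0
L[9]='q': occ=1, LF[9]=C('q')+1=1+1=2
L[10]='x': occ=2, LF[10]=C('x')+2=10+2=12
L[11]='v': occ=1, LF[11]=C('v')+1=7+1=8
L[12]='q': occ=2, LF[12]=C('q')+2=1+2=3
L[13]='s': occ=1, LF[13]=C('s')+1=4+1=5
L[14]='z': occ=0, LF[14]=C('z')+0=15+0=15
L[15]='x': occ=3, LF[15]=C('x')+3=10+3=13

Answer: 14 4 1 7 10 9 11 6 0 2 12 8 3 5 15 13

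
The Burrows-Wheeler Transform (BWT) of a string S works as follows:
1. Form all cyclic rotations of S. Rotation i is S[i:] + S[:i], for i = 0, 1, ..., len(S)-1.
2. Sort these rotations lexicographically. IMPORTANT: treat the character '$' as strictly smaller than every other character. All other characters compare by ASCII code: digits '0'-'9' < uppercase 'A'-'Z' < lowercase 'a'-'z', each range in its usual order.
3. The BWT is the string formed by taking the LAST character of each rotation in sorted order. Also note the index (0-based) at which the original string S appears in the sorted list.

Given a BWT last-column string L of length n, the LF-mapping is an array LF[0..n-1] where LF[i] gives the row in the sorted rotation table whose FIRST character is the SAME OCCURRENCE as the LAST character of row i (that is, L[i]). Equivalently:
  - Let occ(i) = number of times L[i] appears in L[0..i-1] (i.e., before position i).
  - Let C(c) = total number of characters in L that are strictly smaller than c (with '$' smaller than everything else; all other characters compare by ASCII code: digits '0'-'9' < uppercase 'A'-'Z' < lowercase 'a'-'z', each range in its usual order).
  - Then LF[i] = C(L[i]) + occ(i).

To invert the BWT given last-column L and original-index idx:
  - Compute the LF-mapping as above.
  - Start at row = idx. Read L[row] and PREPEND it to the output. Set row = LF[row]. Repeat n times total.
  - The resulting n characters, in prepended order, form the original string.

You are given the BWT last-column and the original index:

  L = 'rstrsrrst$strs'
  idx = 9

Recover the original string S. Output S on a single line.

Answer: ssttrrrtssrsr$

Derivation:
LF mapping: 1 6 11 2 7 3 4 8 12 0 9 13 5 10
Walk LF starting at row 9, prepending L[row]:
  step 1: row=9, L[9]='$', prepend. Next row=LF[9]=0
  step 2: row=0, L[0]='r', prepend. Next row=LF[0]=1
  step 3: row=1, L[1]='s', prepend. Next row=LF[1]=6
  step 4: row=6, L[6]='r', prepend. Next row=LF[6]=4
  step 5: row=4, L[4]='s', prepend. Next row=LF[4]=7
  step 6: row=7, L[7]='s', prepend. Next row=LF[7]=8
  step 7: row=8, L[8]='t', prepend. Next row=LF[8]=12
  step 8: row=12, L[12]='r', prepend. Next row=LF[12]=5
  step 9: row=5, L[5]='r', prepend. Next row=LF[5]=3
  step 10: row=3, L[3]='r', prepend. Next row=LF[3]=2
  step 11: row=2, L[2]='t', prepend. Next row=LF[2]=11
  step 12: row=11, L[11]='t', prepend. Next row=LF[11]=13
  step 13: row=13, L[13]='s', prepend. Next row=LF[13]=10
  step 14: row=10, L[10]='s', prepend. Next row=LF[10]=9
Reversed output: ssttrrrtssrsr$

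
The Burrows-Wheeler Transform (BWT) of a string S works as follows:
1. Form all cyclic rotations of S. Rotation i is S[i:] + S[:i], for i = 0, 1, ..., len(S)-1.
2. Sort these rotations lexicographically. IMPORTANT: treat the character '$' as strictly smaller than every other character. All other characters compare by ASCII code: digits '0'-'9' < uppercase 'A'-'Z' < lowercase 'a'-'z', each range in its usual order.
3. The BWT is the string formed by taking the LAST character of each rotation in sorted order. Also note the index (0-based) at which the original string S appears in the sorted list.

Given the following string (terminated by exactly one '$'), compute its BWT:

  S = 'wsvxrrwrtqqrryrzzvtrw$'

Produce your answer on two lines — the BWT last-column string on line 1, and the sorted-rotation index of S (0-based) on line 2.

All 22 rotations (rotation i = S[i:]+S[:i]):
  rot[0] = wsvxrrwrtqqrryrzzvtrw$
  rot[1] = svxrrwrtqqrryrzzvtrw$w
  rot[2] = vxrrwrtqqrryrzzvtrw$ws
  rot[3] = xrrwrtqqrryrzzvtrw$wsv
  rot[4] = rrwrtqqrryrzzvtrw$wsvx
  rot[5] = rwrtqqrryrzzvtrw$wsvxr
  rot[6] = wrtqqrryrzzvtrw$wsvxrr
  rot[7] = rtqqrryrzzvtrw$wsvxrrw
  rot[8] = tqqrryrzzvtrw$wsvxrrwr
  rot[9] = qqrryrzzvtrw$wsvxrrwrt
  rot[10] = qrryrzzvtrw$wsvxrrwrtq
  rot[11] = rryrzzvtrw$wsvxrrwrtqq
  rot[12] = ryrzzvtrw$wsvxrrwrtqqr
  rot[13] = yrzzvtrw$wsvxrrwrtqqrr
  rot[14] = rzzvtrw$wsvxrrwrtqqrry
  rot[15] = zzvtrw$wsvxrrwrtqqrryr
  rot[16] = zvtrw$wsvxrrwrtqqrryrz
  rot[17] = vtrw$wsvxrrwrtqqrryrzz
  rot[18] = trw$wsvxrrwrtqqrryrzzv
  rot[19] = rw$wsvxrrwrtqqrryrzzvt
  rot[20] = w$wsvxrrwrtqqrryrzzvtr
  rot[21] = $wsvxrrwrtqqrryrzzvtrw
Sorted (with $ < everything):
  sorted[0] = $wsvxrrwrtqqrryrzzvtrw  (last char: 'w')
  sorted[1] = qqrryrzzvtrw$wsvxrrwrt  (last char: 't')
  sorted[2] = qrryrzzvtrw$wsvxrrwrtq  (last char: 'q')
  sorted[3] = rrwrtqqrryrzzvtrw$wsvx  (last char: 'x')
  sorted[4] = rryrzzvtrw$wsvxrrwrtqq  (last char: 'q')
  sorted[5] = rtqqrryrzzvtrw$wsvxrrw  (last char: 'w')
  sorted[6] = rw$wsvxrrwrtqqrryrzzvt  (last char: 't')
  sorted[7] = rwrtqqrryrzzvtrw$wsvxr  (last char: 'r')
  sorted[8] = ryrzzvtrw$wsvxrrwrtqqr  (last char: 'r')
  sorted[9] = rzzvtrw$wsvxrrwrtqqrry  (last char: 'y')
  sorted[10] = svxrrwrtqqrryrzzvtrw$w  (last char: 'w')
  sorted[11] = tqqrryrzzvtrw$wsvxrrwr  (last char: 'r')
  sorted[12] = trw$wsvxrrwrtqqrryrzzv  (last char: 'v')
  sorted[13] = vtrw$wsvxrrwrtqqrryrzz  (last char: 'z')
  sorted[14] = vxrrwrtqqrryrzzvtrw$ws  (last char: 's')
  sorted[15] = w$wsvxrrwrtqqrryrzzvtr  (last char: 'r')
  sorted[16] = wrtqqrryrzzvtrw$wsvxrr  (last char: 'r')
  sorted[17] = wsvxrrwrtqqrryrzzvtrw$  (last char: '$')
  sorted[18] = xrrwrtqqrryrzzvtrw$wsv  (last char: 'v')
  sorted[19] = yrzzvtrw$wsvxrrwrtqqrr  (last char: 'r')
  sorted[20] = zvtrw$wsvxrrwrtqqrryrz  (last char: 'z')
  sorted[21] = zzvtrw$wsvxrrwrtqqrryr  (last char: 'r')
Last column: wtqxqwtrrywrvzsrr$vrzr
Original string S is at sorted index 17

Answer: wtqxqwtrrywrvzsrr$vrzr
17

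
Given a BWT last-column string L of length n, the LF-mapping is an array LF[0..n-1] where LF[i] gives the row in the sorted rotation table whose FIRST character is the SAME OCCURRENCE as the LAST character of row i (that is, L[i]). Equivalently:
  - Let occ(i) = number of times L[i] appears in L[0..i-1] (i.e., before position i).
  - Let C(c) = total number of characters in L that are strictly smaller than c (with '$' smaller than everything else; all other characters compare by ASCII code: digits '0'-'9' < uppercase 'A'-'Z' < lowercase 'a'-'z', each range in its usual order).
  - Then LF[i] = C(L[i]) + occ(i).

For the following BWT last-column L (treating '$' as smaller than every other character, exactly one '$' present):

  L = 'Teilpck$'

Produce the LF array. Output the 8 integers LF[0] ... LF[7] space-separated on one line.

Char counts: '$':1, 'T':1, 'c':1, 'e':1, 'i':1, 'k':1, 'l':1, 'p':1
C (first-col start): C('$')=0, C('T')=1, C('c')=2, C('e')=3, C('i')=4, C('k')=5, C('l')=6, C('p')=7
L[0]='T': occ=0, LF[0]=C('T')+0=1+0=1
L[1]='e': occ=0, LF[1]=C('e')+0=3+0=3
L[2]='i': occ=0, LF[2]=C('i')+0=4+0=4
L[3]='l': occ=0, LF[3]=C('l')+0=6+0=6
L[4]='p': occ=0, LF[4]=C('p')+0=7+0=7
L[5]='c': occ=0, LF[5]=C('c')+0=2+0=2
L[6]='k': occ=0, LF[6]=C('k')+0=5+0=5
L[7]='$': occ=0, LF[7]=C('$')+0=0+0=0

Answer: 1 3 4 6 7 2 5 0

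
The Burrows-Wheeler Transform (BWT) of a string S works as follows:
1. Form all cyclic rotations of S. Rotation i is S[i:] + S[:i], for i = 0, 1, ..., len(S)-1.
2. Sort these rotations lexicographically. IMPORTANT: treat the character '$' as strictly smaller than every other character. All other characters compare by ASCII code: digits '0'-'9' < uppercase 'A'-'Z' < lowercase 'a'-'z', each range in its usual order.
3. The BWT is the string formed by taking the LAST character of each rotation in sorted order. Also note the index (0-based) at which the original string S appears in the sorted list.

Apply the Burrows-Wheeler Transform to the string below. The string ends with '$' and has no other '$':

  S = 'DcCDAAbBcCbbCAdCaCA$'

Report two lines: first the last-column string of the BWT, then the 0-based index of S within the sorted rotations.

Answer: ACDACbabcdcC$CAbCDBA
12

Derivation:
All 20 rotations (rotation i = S[i:]+S[:i]):
  rot[0] = DcCDAAbBcCbbCAdCaCA$
  rot[1] = cCDAAbBcCbbCAdCaCA$D
  rot[2] = CDAAbBcCbbCAdCaCA$Dc
  rot[3] = DAAbBcCbbCAdCaCA$DcC
  rot[4] = AAbBcCbbCAdCaCA$DcCD
  rot[5] = AbBcCbbCAdCaCA$DcCDA
  rot[6] = bBcCbbCAdCaCA$DcCDAA
  rot[7] = BcCbbCAdCaCA$DcCDAAb
  rot[8] = cCbbCAdCaCA$DcCDAAbB
  rot[9] = CbbCAdCaCA$DcCDAAbBc
  rot[10] = bbCAdCaCA$DcCDAAbBcC
  rot[11] = bCAdCaCA$DcCDAAbBcCb
  rot[12] = CAdCaCA$DcCDAAbBcCbb
  rot[13] = AdCaCA$DcCDAAbBcCbbC
  rot[14] = dCaCA$DcCDAAbBcCbbCA
  rot[15] = CaCA$DcCDAAbBcCbbCAd
  rot[16] = aCA$DcCDAAbBcCbbCAdC
  rot[17] = CA$DcCDAAbBcCbbCAdCa
  rot[18] = A$DcCDAAbBcCbbCAdCaC
  rot[19] = $DcCDAAbBcCbbCAdCaCA
Sorted (with $ < everything):
  sorted[0] = $DcCDAAbBcCbbCAdCaCA  (last char: 'A')
  sorted[1] = A$DcCDAAbBcCbbCAdCaC  (last char: 'C')
  sorted[2] = AAbBcCbbCAdCaCA$DcCD  (last char: 'D')
  sorted[3] = AbBcCbbCAdCaCA$DcCDA  (last char: 'A')
  sorted[4] = AdCaCA$DcCDAAbBcCbbC  (last char: 'C')
  sorted[5] = BcCbbCAdCaCA$DcCDAAb  (last char: 'b')
  sorted[6] = CA$DcCDAAbBcCbbCAdCa  (last char: 'a')
  sorted[7] = CAdCaCA$DcCDAAbBcCbb  (last char: 'b')
  sorted[8] = CDAAbBcCbbCAdCaCA$Dc  (last char: 'c')
  sorted[9] = CaCA$DcCDAAbBcCbbCAd  (last char: 'd')
  sorted[10] = CbbCAdCaCA$DcCDAAbBc  (last char: 'c')
  sorted[11] = DAAbBcCbbCAdCaCA$DcC  (last char: 'C')
  sorted[12] = DcCDAAbBcCbbCAdCaCA$  (last char: '$')
  sorted[13] = aCA$DcCDAAbBcCbbCAdC  (last char: 'C')
  sorted[14] = bBcCbbCAdCaCA$DcCDAA  (last char: 'A')
  sorted[15] = bCAdCaCA$DcCDAAbBcCb  (last char: 'b')
  sorted[16] = bbCAdCaCA$DcCDAAbBcC  (last char: 'C')
  sorted[17] = cCDAAbBcCbbCAdCaCA$D  (last char: 'D')
  sorted[18] = cCbbCAdCaCA$DcCDAAbB  (last char: 'B')
  sorted[19] = dCaCA$DcCDAAbBcCbbCA  (last char: 'A')
Last column: ACDACbabcdcC$CAbCDBA
Original string S is at sorted index 12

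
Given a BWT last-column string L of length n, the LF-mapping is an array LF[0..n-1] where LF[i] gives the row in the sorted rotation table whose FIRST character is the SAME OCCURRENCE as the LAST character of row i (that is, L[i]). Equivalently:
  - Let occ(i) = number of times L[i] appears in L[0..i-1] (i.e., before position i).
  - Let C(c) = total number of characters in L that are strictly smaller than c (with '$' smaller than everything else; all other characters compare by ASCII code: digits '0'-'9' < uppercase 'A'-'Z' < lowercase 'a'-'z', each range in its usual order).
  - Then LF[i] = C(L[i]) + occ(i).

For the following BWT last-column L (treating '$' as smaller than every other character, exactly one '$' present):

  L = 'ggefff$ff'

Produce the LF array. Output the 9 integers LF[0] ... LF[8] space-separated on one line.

Char counts: '$':1, 'e':1, 'f':5, 'g':2
C (first-col start): C('$')=0, C('e')=1, C('f')=2, C('g')=7
L[0]='g': occ=0, LF[0]=C('g')+0=7+0=7
L[1]='g': occ=1, LF[1]=C('g')+1=7+1=8
L[2]='e': occ=0, LF[2]=C('e')+0=1+0=1
L[3]='f': occ=0, LF[3]=C('f')+0=2+0=2
L[4]='f': occ=1, LF[4]=C('f')+1=2+1=3
L[5]='f': occ=2, LF[5]=C('f')+2=2+2=4
L[6]='$': occ=0, LF[6]=C('$')+0=0+0=0
L[7]='f': occ=3, LF[7]=C('f')+3=2+3=5
L[8]='f': occ=4, LF[8]=C('f')+4=2+4=6

Answer: 7 8 1 2 3 4 0 5 6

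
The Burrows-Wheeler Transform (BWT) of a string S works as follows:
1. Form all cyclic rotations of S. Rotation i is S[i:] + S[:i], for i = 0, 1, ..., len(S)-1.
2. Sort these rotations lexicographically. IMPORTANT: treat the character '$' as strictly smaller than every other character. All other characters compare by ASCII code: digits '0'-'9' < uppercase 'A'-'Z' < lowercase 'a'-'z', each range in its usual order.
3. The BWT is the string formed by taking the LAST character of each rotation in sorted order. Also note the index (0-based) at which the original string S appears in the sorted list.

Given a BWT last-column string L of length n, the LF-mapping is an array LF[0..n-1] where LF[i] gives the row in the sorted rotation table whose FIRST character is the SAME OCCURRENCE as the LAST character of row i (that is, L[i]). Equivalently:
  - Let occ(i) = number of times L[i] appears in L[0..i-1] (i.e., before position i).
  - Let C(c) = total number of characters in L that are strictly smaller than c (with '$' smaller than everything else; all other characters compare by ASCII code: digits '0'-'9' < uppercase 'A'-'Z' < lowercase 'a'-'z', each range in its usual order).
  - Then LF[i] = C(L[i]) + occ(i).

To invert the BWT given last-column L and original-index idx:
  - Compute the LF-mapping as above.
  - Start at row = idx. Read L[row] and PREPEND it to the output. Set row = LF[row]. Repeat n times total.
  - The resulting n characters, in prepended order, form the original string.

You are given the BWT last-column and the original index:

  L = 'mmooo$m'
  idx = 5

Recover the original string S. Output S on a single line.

LF mapping: 1 2 4 5 6 0 3
Walk LF starting at row 5, prepending L[row]:
  step 1: row=5, L[5]='$', prepend. Next row=LF[5]=0
  step 2: row=0, L[0]='m', prepend. Next row=LF[0]=1
  step 3: row=1, L[1]='m', prepend. Next row=LF[1]=2
  step 4: row=2, L[2]='o', prepend. Next row=LF[2]=4
  step 5: row=4, L[4]='o', prepend. Next row=LF[4]=6
  step 6: row=6, L[6]='m', prepend. Next row=LF[6]=3
  step 7: row=3, L[3]='o', prepend. Next row=LF[3]=5
Reversed output: omoomm$

Answer: omoomm$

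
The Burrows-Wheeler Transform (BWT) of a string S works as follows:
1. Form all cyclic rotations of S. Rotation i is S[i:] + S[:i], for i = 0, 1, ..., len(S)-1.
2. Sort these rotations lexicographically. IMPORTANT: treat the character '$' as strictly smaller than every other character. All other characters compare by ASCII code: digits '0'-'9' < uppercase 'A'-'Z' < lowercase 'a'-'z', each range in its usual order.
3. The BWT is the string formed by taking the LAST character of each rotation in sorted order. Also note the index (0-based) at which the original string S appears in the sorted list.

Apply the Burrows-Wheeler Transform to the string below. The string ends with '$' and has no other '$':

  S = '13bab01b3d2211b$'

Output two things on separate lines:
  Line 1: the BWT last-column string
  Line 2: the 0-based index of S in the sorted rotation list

Answer: bb2$102d1bb1a133
3

Derivation:
All 16 rotations (rotation i = S[i:]+S[:i]):
  rot[0] = 13bab01b3d2211b$
  rot[1] = 3bab01b3d2211b$1
  rot[2] = bab01b3d2211b$13
  rot[3] = ab01b3d2211b$13b
  rot[4] = b01b3d2211b$13ba
  rot[5] = 01b3d2211b$13bab
  rot[6] = 1b3d2211b$13bab0
  rot[7] = b3d2211b$13bab01
  rot[8] = 3d2211b$13bab01b
  rot[9] = d2211b$13bab01b3
  rot[10] = 2211b$13bab01b3d
  rot[11] = 211b$13bab01b3d2
  rot[12] = 11b$13bab01b3d22
  rot[13] = 1b$13bab01b3d221
  rot[14] = b$13bab01b3d2211
  rot[15] = $13bab01b3d2211b
Sorted (with $ < everything):
  sorted[0] = $13bab01b3d2211b  (last char: 'b')
  sorted[1] = 01b3d2211b$13bab  (last char: 'b')
  sorted[2] = 11b$13bab01b3d22  (last char: '2')
  sorted[3] = 13bab01b3d2211b$  (last char: '$')
  sorted[4] = 1b$13bab01b3d221  (last char: '1')
  sorted[5] = 1b3d2211b$13bab0  (last char: '0')
  sorted[6] = 211b$13bab01b3d2  (last char: '2')
  sorted[7] = 2211b$13bab01b3d  (last char: 'd')
  sorted[8] = 3bab01b3d2211b$1  (last char: '1')
  sorted[9] = 3d2211b$13bab01b  (last char: 'b')
  sorted[10] = ab01b3d2211b$13b  (last char: 'b')
  sorted[11] = b$13bab01b3d2211  (last char: '1')
  sorted[12] = b01b3d2211b$13ba  (last char: 'a')
  sorted[13] = b3d2211b$13bab01  (last char: '1')
  sorted[14] = bab01b3d2211b$13  (last char: '3')
  sorted[15] = d2211b$13bab01b3  (last char: '3')
Last column: bb2$102d1bb1a133
Original string S is at sorted index 3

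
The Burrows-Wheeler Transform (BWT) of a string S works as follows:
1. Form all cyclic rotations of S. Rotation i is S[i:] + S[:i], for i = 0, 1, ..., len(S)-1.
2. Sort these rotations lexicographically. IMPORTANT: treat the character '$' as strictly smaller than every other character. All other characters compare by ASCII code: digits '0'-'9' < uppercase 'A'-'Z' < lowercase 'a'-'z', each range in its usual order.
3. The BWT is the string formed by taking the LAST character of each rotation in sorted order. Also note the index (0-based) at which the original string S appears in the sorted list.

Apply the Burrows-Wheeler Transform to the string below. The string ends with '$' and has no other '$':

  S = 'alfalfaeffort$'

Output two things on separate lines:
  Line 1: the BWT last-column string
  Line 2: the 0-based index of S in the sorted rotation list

Answer: tff$allefaafor
3

Derivation:
All 14 rotations (rotation i = S[i:]+S[:i]):
  rot[0] = alfalfaeffort$
  rot[1] = lfalfaeffort$a
  rot[2] = falfaeffort$al
  rot[3] = alfaeffort$alf
  rot[4] = lfaeffort$alfa
  rot[5] = faeffort$alfal
  rot[6] = aeffort$alfalf
  rot[7] = effort$alfalfa
  rot[8] = ffort$alfalfae
  rot[9] = fort$alfalfaef
  rot[10] = ort$alfalfaeff
  rot[11] = rt$alfalfaeffo
  rot[12] = t$alfalfaeffor
  rot[13] = $alfalfaeffort
Sorted (with $ < everything):
  sorted[0] = $alfalfaeffort  (last char: 't')
  sorted[1] = aeffort$alfalf  (last char: 'f')
  sorted[2] = alfaeffort$alf  (last char: 'f')
  sorted[3] = alfalfaeffort$  (last char: '$')
  sorted[4] = effort$alfalfa  (last char: 'a')
  sorted[5] = faeffort$alfal  (last char: 'l')
  sorted[6] = falfaeffort$al  (last char: 'l')
  sorted[7] = ffort$alfalfae  (last char: 'e')
  sorted[8] = fort$alfalfaef  (last char: 'f')
  sorted[9] = lfaeffort$alfa  (last char: 'a')
  sorted[10] = lfalfaeffort$a  (last char: 'a')
  sorted[11] = ort$alfalfaeff  (last char: 'f')
  sorted[12] = rt$alfalfaeffo  (last char: 'o')
  sorted[13] = t$alfalfaeffor  (last char: 'r')
Last column: tff$allefaafor
Original string S is at sorted index 3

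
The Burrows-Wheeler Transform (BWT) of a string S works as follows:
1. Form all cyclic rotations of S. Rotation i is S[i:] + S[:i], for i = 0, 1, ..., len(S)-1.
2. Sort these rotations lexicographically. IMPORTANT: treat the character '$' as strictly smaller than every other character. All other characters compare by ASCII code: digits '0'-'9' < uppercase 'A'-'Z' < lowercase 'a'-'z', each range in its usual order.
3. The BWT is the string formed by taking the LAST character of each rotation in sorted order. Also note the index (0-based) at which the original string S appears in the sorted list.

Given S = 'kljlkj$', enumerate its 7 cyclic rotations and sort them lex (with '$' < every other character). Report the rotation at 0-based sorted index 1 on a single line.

Answer: j$kljlk

Derivation:
All 7 rotations (rotation i = S[i:]+S[:i]):
  rot[0] = kljlkj$
  rot[1] = ljlkj$k
  rot[2] = jlkj$kl
  rot[3] = lkj$klj
  rot[4] = kj$kljl
  rot[5] = j$kljlk
  rot[6] = $kljlkj
Sorted (with $ < everything):
  sorted[0] = $kljlkj
  sorted[1] = j$kljlk
  sorted[2] = jlkj$kl
  sorted[3] = kj$kljl
  sorted[4] = kljlkj$
  sorted[5] = ljlkj$k
  sorted[6] = lkj$klj
sorted[1] = j$kljlk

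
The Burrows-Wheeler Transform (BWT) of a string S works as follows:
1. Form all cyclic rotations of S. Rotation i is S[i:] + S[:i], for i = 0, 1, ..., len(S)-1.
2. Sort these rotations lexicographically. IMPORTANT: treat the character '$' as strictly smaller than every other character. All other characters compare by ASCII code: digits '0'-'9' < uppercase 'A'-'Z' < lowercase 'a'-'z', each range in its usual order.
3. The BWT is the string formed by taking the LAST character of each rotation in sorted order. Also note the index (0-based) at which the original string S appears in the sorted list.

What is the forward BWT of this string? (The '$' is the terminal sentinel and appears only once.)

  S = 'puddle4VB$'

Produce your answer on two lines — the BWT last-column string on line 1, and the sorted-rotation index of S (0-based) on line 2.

All 10 rotations (rotation i = S[i:]+S[:i]):
  rot[0] = puddle4VB$
  rot[1] = uddle4VB$p
  rot[2] = ddle4VB$pu
  rot[3] = dle4VB$pud
  rot[4] = le4VB$pudd
  rot[5] = e4VB$puddl
  rot[6] = 4VB$puddle
  rot[7] = VB$puddle4
  rot[8] = B$puddle4V
  rot[9] = $puddle4VB
Sorted (with $ < everything):
  sorted[0] = $puddle4VB  (last char: 'B')
  sorted[1] = 4VB$puddle  (last char: 'e')
  sorted[2] = B$puddle4V  (last char: 'V')
  sorted[3] = VB$puddle4  (last char: '4')
  sorted[4] = ddle4VB$pu  (last char: 'u')
  sorted[5] = dle4VB$pud  (last char: 'd')
  sorted[6] = e4VB$puddl  (last char: 'l')
  sorted[7] = le4VB$pudd  (last char: 'd')
  sorted[8] = puddle4VB$  (last char: '$')
  sorted[9] = uddle4VB$p  (last char: 'p')
Last column: BeV4udld$p
Original string S is at sorted index 8

Answer: BeV4udld$p
8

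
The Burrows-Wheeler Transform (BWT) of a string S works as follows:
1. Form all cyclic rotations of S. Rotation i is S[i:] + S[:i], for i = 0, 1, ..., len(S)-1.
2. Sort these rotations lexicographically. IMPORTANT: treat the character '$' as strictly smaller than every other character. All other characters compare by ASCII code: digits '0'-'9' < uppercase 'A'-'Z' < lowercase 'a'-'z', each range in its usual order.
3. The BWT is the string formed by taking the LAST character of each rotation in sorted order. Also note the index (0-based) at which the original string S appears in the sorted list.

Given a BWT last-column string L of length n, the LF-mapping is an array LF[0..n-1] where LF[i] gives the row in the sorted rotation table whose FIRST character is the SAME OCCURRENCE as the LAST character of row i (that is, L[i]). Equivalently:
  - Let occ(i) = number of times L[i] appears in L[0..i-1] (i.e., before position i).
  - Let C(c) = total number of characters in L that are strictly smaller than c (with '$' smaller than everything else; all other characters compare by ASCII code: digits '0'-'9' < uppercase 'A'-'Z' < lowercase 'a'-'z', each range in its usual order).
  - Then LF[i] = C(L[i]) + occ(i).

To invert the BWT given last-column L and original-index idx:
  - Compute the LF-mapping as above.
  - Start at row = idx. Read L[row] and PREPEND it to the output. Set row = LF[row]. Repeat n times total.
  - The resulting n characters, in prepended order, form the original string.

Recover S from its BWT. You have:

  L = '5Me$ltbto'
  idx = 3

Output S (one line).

LF mapping: 1 2 4 0 5 7 3 8 6
Walk LF starting at row 3, prepending L[row]:
  step 1: row=3, L[3]='$', prepend. Next row=LF[3]=0
  step 2: row=0, L[0]='5', prepend. Next row=LF[0]=1
  step 3: row=1, L[1]='M', prepend. Next row=LF[1]=2
  step 4: row=2, L[2]='e', prepend. Next row=LF[2]=4
  step 5: row=4, L[4]='l', prepend. Next row=LF[4]=5
  step 6: row=5, L[5]='t', prepend. Next row=LF[5]=7
  step 7: row=7, L[7]='t', prepend. Next row=LF[7]=8
  step 8: row=8, L[8]='o', prepend. Next row=LF[8]=6
  step 9: row=6, L[6]='b', prepend. Next row=LF[6]=3
Reversed output: bottleM5$

Answer: bottleM5$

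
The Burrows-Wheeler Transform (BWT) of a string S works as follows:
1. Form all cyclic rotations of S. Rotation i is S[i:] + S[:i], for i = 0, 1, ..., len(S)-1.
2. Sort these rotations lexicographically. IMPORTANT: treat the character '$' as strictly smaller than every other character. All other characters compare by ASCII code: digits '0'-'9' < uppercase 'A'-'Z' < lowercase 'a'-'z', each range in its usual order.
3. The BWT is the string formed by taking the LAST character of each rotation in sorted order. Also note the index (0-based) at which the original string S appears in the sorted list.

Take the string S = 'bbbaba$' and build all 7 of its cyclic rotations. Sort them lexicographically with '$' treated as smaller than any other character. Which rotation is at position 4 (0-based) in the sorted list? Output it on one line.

All 7 rotations (rotation i = S[i:]+S[:i]):
  rot[0] = bbbaba$
  rot[1] = bbaba$b
  rot[2] = baba$bb
  rot[3] = aba$bbb
  rot[4] = ba$bbba
  rot[5] = a$bbbab
  rot[6] = $bbbaba
Sorted (with $ < everything):
  sorted[0] = $bbbaba
  sorted[1] = a$bbbab
  sorted[2] = aba$bbb
  sorted[3] = ba$bbba
  sorted[4] = baba$bb
  sorted[5] = bbaba$b
  sorted[6] = bbbaba$
sorted[4] = baba$bb

Answer: baba$bb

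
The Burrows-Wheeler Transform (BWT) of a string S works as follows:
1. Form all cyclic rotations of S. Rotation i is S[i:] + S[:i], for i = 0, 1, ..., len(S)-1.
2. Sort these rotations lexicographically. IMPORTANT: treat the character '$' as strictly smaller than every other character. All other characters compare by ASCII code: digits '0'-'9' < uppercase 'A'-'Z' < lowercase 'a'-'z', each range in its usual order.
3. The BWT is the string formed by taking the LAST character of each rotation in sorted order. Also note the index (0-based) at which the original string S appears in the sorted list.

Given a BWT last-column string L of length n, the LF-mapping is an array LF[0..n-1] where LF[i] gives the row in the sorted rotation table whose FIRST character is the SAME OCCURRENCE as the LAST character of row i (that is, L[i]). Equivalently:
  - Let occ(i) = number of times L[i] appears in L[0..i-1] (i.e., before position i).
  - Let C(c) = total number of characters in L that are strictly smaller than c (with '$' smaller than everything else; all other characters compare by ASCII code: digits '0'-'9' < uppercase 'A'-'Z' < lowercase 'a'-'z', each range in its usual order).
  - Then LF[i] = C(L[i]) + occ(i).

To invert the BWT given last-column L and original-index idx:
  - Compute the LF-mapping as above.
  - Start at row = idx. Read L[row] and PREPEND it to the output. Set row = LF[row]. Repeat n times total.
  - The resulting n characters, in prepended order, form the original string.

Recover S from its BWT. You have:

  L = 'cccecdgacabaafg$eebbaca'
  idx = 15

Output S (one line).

Answer: cgagcbedafcacabeeacabc$

Derivation:
LF mapping: 10 11 12 17 13 16 21 1 14 2 7 3 4 20 22 0 18 19 8 9 5 15 6
Walk LF starting at row 15, prepending L[row]:
  step 1: row=15, L[15]='$', prepend. Next row=LF[15]=0
  step 2: row=0, L[0]='c', prepend. Next row=LF[0]=10
  step 3: row=10, L[10]='b', prepend. Next row=LF[10]=7
  step 4: row=7, L[7]='a', prepend. Next row=LF[7]=1
  step 5: row=1, L[1]='c', prepend. Next row=LF[1]=11
  step 6: row=11, L[11]='a', prepend. Next row=LF[11]=3
  step 7: row=3, L[3]='e', prepend. Next row=LF[3]=17
  step 8: row=17, L[17]='e', prepend. Next row=LF[17]=19
  step 9: row=19, L[19]='b', prepend. Next row=LF[19]=9
  step 10: row=9, L[9]='a', prepend. Next row=LF[9]=2
  step 11: row=2, L[2]='c', prepend. Next row=LF[2]=12
  step 12: row=12, L[12]='a', prepend. Next row=LF[12]=4
  step 13: row=4, L[4]='c', prepend. Next row=LF[4]=13
  step 14: row=13, L[13]='f', prepend. Next row=LF[13]=20
  step 15: row=20, L[20]='a', prepend. Next row=LF[20]=5
  step 16: row=5, L[5]='d', prepend. Next row=LF[5]=16
  step 17: row=16, L[16]='e', prepend. Next row=LF[16]=18
  step 18: row=18, L[18]='b', prepend. Next row=LF[18]=8
  step 19: row=8, L[8]='c', prepend. Next row=LF[8]=14
  step 20: row=14, L[14]='g', prepend. Next row=LF[14]=22
  step 21: row=22, L[22]='a', prepend. Next row=LF[22]=6
  step 22: row=6, L[6]='g', prepend. Next row=LF[6]=21
  step 23: row=21, L[21]='c', prepend. Next row=LF[21]=15
Reversed output: cgagcbedafcacabeeacabc$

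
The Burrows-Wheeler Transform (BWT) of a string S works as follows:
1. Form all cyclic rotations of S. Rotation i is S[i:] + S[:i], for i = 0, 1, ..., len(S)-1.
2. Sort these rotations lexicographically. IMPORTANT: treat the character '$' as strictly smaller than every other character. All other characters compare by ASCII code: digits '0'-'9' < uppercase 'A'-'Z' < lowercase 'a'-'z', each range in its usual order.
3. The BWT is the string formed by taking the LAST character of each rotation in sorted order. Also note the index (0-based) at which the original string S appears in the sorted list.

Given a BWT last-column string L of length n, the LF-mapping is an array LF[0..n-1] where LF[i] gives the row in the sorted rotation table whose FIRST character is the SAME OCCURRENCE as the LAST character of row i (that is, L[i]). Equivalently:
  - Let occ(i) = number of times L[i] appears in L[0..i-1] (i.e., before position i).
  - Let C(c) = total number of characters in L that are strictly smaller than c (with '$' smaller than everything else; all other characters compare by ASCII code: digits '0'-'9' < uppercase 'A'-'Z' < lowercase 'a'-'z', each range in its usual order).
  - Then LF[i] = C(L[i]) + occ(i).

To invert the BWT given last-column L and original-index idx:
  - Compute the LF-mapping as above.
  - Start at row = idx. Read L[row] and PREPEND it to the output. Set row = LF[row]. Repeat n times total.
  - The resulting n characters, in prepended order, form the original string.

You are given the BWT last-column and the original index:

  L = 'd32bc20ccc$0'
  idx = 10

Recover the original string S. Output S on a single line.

Answer: cccc230b20d$

Derivation:
LF mapping: 11 5 3 6 7 4 1 8 9 10 0 2
Walk LF starting at row 10, prepending L[row]:
  step 1: row=10, L[10]='$', prepend. Next row=LF[10]=0
  step 2: row=0, L[0]='d', prepend. Next row=LF[0]=11
  step 3: row=11, L[11]='0', prepend. Next row=LF[11]=2
  step 4: row=2, L[2]='2', prepend. Next row=LF[2]=3
  step 5: row=3, L[3]='b', prepend. Next row=LF[3]=6
  step 6: row=6, L[6]='0', prepend. Next row=LF[6]=1
  step 7: row=1, L[1]='3', prepend. Next row=LF[1]=5
  step 8: row=5, L[5]='2', prepend. Next row=LF[5]=4
  step 9: row=4, L[4]='c', prepend. Next row=LF[4]=7
  step 10: row=7, L[7]='c', prepend. Next row=LF[7]=8
  step 11: row=8, L[8]='c', prepend. Next row=LF[8]=9
  step 12: row=9, L[9]='c', prepend. Next row=LF[9]=10
Reversed output: cccc230b20d$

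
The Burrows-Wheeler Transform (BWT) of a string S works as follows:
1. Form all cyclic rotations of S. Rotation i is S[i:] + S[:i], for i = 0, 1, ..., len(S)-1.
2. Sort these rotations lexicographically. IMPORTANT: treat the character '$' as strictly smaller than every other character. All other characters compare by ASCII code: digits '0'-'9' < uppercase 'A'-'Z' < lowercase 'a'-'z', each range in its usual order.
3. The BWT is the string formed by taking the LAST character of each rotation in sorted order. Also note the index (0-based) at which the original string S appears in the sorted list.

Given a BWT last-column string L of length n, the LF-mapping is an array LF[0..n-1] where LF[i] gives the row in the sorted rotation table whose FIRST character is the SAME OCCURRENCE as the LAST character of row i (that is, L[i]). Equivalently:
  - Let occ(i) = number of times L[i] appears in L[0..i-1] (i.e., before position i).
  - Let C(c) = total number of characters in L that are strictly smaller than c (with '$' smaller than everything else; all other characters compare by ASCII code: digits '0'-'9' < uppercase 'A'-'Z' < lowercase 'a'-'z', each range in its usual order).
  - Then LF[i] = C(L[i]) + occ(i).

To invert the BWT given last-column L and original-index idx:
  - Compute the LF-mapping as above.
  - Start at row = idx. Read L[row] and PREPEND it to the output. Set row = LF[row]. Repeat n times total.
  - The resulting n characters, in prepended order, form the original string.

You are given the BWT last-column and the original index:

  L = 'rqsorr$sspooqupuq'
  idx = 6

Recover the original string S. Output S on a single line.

LF mapping: 9 6 12 1 10 11 0 13 14 4 2 3 7 15 5 16 8
Walk LF starting at row 6, prepending L[row]:
  step 1: row=6, L[6]='$', prepend. Next row=LF[6]=0
  step 2: row=0, L[0]='r', prepend. Next row=LF[0]=9
  step 3: row=9, L[9]='p', prepend. Next row=LF[9]=4
  step 4: row=4, L[4]='r', prepend. Next row=LF[4]=10
  step 5: row=10, L[10]='o', prepend. Next row=LF[10]=2
  step 6: row=2, L[2]='s', prepend. Next row=LF[2]=12
  step 7: row=12, L[12]='q', prepend. Next row=LF[12]=7
  step 8: row=7, L[7]='s', prepend. Next row=LF[7]=13
  step 9: row=13, L[13]='u', prepend. Next row=LF[13]=15
  step 10: row=15, L[15]='u', prepend. Next row=LF[15]=16
  step 11: row=16, L[16]='q', prepend. Next row=LF[16]=8
  step 12: row=8, L[8]='s', prepend. Next row=LF[8]=14
  step 13: row=14, L[14]='p', prepend. Next row=LF[14]=5
  step 14: row=5, L[5]='r', prepend. Next row=LF[5]=11
  step 15: row=11, L[11]='o', prepend. Next row=LF[11]=3
  step 16: row=3, L[3]='o', prepend. Next row=LF[3]=1
  step 17: row=1, L[1]='q', prepend. Next row=LF[1]=6
Reversed output: qoorpsquusqsorpr$

Answer: qoorpsquusqsorpr$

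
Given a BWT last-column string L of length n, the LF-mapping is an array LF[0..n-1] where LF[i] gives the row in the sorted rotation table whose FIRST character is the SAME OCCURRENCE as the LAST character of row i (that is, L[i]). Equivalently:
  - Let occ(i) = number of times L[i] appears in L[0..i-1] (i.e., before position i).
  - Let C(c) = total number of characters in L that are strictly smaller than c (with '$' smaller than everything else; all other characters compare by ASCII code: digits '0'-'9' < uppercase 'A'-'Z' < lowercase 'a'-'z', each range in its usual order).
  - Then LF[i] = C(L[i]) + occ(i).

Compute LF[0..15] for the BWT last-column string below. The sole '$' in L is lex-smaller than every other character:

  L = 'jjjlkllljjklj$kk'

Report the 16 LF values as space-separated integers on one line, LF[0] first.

Char counts: '$':1, 'j':6, 'k':4, 'l':5
C (first-col start): C('$')=0, C('j')=1, C('k')=7, C('l')=11
L[0]='j': occ=0, LF[0]=C('j')+0=1+0=1
L[1]='j': occ=1, LF[1]=C('j')+1=1+1=2
L[2]='j': occ=2, LF[2]=C('j')+2=1+2=3
L[3]='l': occ=0, LF[3]=C('l')+0=11+0=11
L[4]='k': occ=0, LF[4]=C('k')+0=7+0=7
L[5]='l': occ=1, LF[5]=C('l')+1=11+1=12
L[6]='l': occ=2, LF[6]=C('l')+2=11+2=13
L[7]='l': occ=3, LF[7]=C('l')+3=11+3=14
L[8]='j': occ=3, LF[8]=C('j')+3=1+3=4
L[9]='j': occ=4, LF[9]=C('j')+4=1+4=5
L[10]='k': occ=1, LF[10]=C('k')+1=7+1=8
L[11]='l': occ=4, LF[11]=C('l')+4=11+4=15
L[12]='j': occ=5, LF[12]=C('j')+5=1+5=6
L[13]='$': occ=0, LF[13]=C('$')+0=0+0=0
L[14]='k': occ=2, LF[14]=C('k')+2=7+2=9
L[15]='k': occ=3, LF[15]=C('k')+3=7+3=10

Answer: 1 2 3 11 7 12 13 14 4 5 8 15 6 0 9 10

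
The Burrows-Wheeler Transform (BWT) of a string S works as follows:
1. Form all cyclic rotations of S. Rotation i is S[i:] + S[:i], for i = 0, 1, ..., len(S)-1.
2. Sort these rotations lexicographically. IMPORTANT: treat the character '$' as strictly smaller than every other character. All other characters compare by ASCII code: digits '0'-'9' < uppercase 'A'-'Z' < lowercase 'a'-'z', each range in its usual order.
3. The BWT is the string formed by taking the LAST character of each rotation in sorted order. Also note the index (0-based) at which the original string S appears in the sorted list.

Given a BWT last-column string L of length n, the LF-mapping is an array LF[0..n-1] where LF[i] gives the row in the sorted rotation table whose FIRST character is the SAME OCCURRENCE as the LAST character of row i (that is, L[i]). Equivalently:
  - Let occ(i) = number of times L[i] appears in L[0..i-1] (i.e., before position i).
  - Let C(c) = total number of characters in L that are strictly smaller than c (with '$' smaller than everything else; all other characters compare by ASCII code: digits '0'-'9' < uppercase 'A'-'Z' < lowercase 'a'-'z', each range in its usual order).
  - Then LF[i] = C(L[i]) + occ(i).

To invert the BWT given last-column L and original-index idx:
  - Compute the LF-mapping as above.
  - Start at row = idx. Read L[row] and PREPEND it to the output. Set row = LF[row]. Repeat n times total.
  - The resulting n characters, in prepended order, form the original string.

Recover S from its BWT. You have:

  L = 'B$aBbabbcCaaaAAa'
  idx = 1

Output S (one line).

LF mapping: 3 0 6 4 12 7 13 14 15 5 8 9 10 1 2 11
Walk LF starting at row 1, prepending L[row]:
  step 1: row=1, L[1]='$', prepend. Next row=LF[1]=0
  step 2: row=0, L[0]='B', prepend. Next row=LF[0]=3
  step 3: row=3, L[3]='B', prepend. Next row=LF[3]=4
  step 4: row=4, L[4]='b', prepend. Next row=LF[4]=12
  step 5: row=12, L[12]='a', prepend. Next row=LF[12]=10
  step 6: row=10, L[10]='a', prepend. Next row=LF[10]=8
  step 7: row=8, L[8]='c', prepend. Next row=LF[8]=15
  step 8: row=15, L[15]='a', prepend. Next row=LF[15]=11
  step 9: row=11, L[11]='a', prepend. Next row=LF[11]=9
  step 10: row=9, L[9]='C', prepend. Next row=LF[9]=5
  step 11: row=5, L[5]='a', prepend. Next row=LF[5]=7
  step 12: row=7, L[7]='b', prepend. Next row=LF[7]=14
  step 13: row=14, L[14]='A', prepend. Next row=LF[14]=2
  step 14: row=2, L[2]='a', prepend. Next row=LF[2]=6
  step 15: row=6, L[6]='b', prepend. Next row=LF[6]=13
  step 16: row=13, L[13]='A', prepend. Next row=LF[13]=1
Reversed output: AbaAbaCaacaabBB$

Answer: AbaAbaCaacaabBB$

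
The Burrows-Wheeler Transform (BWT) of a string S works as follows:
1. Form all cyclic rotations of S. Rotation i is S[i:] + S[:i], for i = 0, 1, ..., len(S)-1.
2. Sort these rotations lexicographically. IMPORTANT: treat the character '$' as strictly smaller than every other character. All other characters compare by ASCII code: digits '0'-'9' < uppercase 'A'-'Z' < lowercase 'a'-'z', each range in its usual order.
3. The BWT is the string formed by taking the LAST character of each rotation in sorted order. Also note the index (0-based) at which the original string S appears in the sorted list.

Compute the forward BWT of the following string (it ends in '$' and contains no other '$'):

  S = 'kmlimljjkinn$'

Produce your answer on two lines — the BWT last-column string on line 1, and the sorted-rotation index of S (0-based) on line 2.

Answer: nlkljj$mmkini
6

Derivation:
All 13 rotations (rotation i = S[i:]+S[:i]):
  rot[0] = kmlimljjkinn$
  rot[1] = mlimljjkinn$k
  rot[2] = limljjkinn$km
  rot[3] = imljjkinn$kml
  rot[4] = mljjkinn$kmli
  rot[5] = ljjkinn$kmlim
  rot[6] = jjkinn$kmliml
  rot[7] = jkinn$kmlimlj
  rot[8] = kinn$kmlimljj
  rot[9] = inn$kmlimljjk
  rot[10] = nn$kmlimljjki
  rot[11] = n$kmlimljjkin
  rot[12] = $kmlimljjkinn
Sorted (with $ < everything):
  sorted[0] = $kmlimljjkinn  (last char: 'n')
  sorted[1] = imljjkinn$kml  (last char: 'l')
  sorted[2] = inn$kmlimljjk  (last char: 'k')
  sorted[3] = jjkinn$kmliml  (last char: 'l')
  sorted[4] = jkinn$kmlimlj  (last char: 'j')
  sorted[5] = kinn$kmlimljj  (last char: 'j')
  sorted[6] = kmlimljjkinn$  (last char: '$')
  sorted[7] = limljjkinn$km  (last char: 'm')
  sorted[8] = ljjkinn$kmlim  (last char: 'm')
  sorted[9] = mlimljjkinn$k  (last char: 'k')
  sorted[10] = mljjkinn$kmli  (last char: 'i')
  sorted[11] = n$kmlimljjkin  (last char: 'n')
  sorted[12] = nn$kmlimljjki  (last char: 'i')
Last column: nlkljj$mmkini
Original string S is at sorted index 6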